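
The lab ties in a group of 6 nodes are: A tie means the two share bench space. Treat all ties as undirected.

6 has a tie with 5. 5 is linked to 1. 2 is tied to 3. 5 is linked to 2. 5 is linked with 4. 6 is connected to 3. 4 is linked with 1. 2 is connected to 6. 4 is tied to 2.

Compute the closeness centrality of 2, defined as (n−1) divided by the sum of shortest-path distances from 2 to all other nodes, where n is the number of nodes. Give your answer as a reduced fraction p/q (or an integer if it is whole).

Distances from 2: 1:2, 3:1, 4:1, 5:1, 6:1. Sum = 6.
n = 6, so closeness = 5/6.

5/6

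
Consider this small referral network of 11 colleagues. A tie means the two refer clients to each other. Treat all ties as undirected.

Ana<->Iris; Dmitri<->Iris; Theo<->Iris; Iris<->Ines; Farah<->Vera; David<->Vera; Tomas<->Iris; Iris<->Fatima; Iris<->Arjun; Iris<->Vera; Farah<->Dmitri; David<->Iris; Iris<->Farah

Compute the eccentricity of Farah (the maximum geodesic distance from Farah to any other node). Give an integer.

Distances from Farah: Ana:2, Arjun:2, David:2, Dmitri:1, Fatima:2, Ines:2, Iris:1, Theo:2, Tomas:2, Vera:1.
The largest is 2 (to Ines, Ana, Fatima, Tomas, Theo, David, and Arjun), so the eccentricity of Farah is 2.

2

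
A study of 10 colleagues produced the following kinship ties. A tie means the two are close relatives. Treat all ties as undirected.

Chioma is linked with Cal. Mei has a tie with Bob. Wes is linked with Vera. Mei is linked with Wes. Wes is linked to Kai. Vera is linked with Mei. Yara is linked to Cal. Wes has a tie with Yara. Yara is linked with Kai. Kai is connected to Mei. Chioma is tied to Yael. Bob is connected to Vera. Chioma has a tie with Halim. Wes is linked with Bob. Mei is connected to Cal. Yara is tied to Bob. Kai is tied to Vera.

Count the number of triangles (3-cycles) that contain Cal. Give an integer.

Cal's neighbors are Chioma, Mei, and Yara, but none of them are tied to each other, so no triangle contains Cal.

0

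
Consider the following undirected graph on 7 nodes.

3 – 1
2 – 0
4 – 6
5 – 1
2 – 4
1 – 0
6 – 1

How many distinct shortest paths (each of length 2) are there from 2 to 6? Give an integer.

The shortest distance is 2, and the only length-2 path is 2–4–6. So there is exactly 1 shortest path.

1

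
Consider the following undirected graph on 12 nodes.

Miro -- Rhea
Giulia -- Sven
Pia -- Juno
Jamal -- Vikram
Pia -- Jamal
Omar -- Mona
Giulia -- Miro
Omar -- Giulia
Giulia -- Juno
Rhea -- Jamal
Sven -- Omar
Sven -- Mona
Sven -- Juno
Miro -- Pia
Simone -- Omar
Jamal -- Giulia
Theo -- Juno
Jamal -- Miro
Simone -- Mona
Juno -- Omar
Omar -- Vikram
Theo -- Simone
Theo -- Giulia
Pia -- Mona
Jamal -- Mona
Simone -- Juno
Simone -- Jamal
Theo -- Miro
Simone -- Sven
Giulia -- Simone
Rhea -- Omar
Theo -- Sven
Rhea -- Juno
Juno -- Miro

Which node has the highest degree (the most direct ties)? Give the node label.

Juno

Degrees — Giulia:7, Jamal:7, Juno:8, Miro:6, Mona:5, Omar:7, Pia:4, Rhea:4, Simone:7, Sven:6, Theo:5, Vikram:2.
The maximum is 8, attained only by Juno.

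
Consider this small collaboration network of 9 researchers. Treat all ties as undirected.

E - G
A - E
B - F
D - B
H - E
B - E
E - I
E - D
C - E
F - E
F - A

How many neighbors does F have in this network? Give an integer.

3

F is directly tied to A, B, and E. That is 3 neighbors, so the degree of F is 3.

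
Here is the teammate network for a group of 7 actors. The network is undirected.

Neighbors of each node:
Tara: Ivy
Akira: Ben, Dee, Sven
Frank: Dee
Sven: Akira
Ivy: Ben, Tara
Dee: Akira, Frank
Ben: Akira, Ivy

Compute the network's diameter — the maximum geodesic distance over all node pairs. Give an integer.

Eccentricity of each node (its greatest distance to any other): Akira:3, Ben:3, Dee:4, Frank:5, Ivy:4, Sven:4, Tara:5.
The maximum eccentricity is 5, realized for instance by the pair Frank–Tara via Frank – Dee – Akira – Ben – Ivy – Tara. So the diameter is 5.

5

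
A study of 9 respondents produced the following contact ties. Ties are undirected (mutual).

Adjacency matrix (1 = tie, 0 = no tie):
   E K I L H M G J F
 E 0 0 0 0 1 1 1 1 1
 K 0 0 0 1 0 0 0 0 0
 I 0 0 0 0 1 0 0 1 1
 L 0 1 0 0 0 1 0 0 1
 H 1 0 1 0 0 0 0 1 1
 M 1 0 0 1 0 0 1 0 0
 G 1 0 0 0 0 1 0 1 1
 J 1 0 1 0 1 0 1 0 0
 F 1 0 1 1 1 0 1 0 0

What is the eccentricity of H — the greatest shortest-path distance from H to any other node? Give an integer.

Distances from H: E:1, F:1, G:2, I:1, J:1, K:3, L:2, M:2.
The largest is 3 (to K), so the eccentricity of H is 3.

3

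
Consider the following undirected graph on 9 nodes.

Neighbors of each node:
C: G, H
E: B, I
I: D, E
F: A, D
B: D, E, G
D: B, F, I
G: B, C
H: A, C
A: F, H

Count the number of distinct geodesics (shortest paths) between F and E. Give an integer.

The shortest distance is 3. The length-3 paths are: F–D–I–E; F–D–B–E.
That gives 2 distinct shortest paths.

2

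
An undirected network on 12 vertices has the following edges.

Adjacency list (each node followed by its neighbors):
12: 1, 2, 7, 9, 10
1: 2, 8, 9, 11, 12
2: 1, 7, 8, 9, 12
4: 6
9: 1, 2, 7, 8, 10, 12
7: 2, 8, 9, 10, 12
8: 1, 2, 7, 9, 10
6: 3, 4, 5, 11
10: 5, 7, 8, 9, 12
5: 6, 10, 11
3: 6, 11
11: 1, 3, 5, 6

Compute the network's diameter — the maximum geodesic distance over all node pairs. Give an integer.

Eccentricity of each node (its greatest distance to any other): 1:3, 2:4, 3:4, 4:4, 5:3, 6:3, 7:4, 8:4, 9:4, 10:3, 11:3, 12:4.
The maximum eccentricity is 4, realized for instance by the pair 4–2 via 4 – 6 – 11 – 1 – 2. So the diameter is 4.

4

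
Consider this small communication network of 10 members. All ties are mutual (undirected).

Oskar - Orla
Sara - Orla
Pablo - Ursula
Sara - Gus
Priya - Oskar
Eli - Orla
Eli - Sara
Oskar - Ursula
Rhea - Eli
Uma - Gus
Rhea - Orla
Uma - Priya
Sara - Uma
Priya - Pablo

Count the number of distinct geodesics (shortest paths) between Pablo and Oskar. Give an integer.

2

The shortest distance is 2. The length-2 paths are: Pablo–Priya–Oskar; Pablo–Ursula–Oskar.
That gives 2 distinct shortest paths.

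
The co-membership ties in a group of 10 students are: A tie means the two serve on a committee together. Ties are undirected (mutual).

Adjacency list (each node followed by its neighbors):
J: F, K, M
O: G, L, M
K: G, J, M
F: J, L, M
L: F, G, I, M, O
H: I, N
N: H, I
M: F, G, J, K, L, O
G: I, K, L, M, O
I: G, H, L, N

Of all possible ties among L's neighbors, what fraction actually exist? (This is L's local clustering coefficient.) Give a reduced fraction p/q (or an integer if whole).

1/2

L's neighbors: F, G, I, M, and O (k = 5).
Possible neighbor pairs: C(5,2) = 10. Edges among them: F–M, G–I, G–M, G–O, M–O → e = 5.
Clustering(L) = 5/10 = 1/2.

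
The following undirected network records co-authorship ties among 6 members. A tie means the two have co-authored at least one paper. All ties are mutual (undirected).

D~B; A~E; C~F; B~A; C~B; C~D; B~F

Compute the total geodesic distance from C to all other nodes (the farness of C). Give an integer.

8

Distances from C: A:2, B:1, D:1, E:3, F:1.
Sum = 2 + 1 + 1 + 3 + 1 = 8.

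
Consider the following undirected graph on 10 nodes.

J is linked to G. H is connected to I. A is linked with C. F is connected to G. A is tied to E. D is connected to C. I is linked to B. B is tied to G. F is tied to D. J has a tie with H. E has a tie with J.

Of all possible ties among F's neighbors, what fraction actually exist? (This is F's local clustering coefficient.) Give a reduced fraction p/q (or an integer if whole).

F's neighbors: D and G (k = 2).
Possible neighbor pairs: C(2,2) = 1. Edges among them: none → e = 0.
Clustering(F) = 0/1.

0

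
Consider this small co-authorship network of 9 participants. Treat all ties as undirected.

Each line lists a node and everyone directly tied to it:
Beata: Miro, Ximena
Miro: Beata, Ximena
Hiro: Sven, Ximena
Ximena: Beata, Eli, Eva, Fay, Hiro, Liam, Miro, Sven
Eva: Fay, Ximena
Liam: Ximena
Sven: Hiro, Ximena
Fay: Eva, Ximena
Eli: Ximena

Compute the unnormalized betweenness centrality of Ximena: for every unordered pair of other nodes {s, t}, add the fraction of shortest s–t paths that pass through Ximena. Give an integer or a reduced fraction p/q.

Pairs whose geodesics pass through Ximena — Fay–Sven: 1; Fay–Beata: 1; Fay–Hiro: 1; Fay–Miro: 1; Fay–Eli: 1; Fay–Liam: 1; Sven–Beata: 1; Sven–Miro: 1; Sven–Eli: 1; Sven–Eva: 1; Sven–Liam: 1; Beata–Hiro: 1; Beata–Eli: 1; Beata–Eva: 1 … (+11 more pairs).
All other pairs contribute 0.
Summing the contributions gives betweenness(Ximena) = 25.

25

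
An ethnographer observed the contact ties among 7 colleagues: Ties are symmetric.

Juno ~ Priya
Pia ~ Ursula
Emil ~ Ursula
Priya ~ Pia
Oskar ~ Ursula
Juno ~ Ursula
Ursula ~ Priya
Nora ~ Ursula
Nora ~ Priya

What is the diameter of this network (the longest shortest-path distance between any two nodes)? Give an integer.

Eccentricity of each node (its greatest distance to any other): Emil:2, Juno:2, Nora:2, Oskar:2, Pia:2, Priya:2, Ursula:1.
The maximum eccentricity is 2, realized for instance by the pair Priya–Oskar via Priya – Ursula – Oskar. So the diameter is 2.

2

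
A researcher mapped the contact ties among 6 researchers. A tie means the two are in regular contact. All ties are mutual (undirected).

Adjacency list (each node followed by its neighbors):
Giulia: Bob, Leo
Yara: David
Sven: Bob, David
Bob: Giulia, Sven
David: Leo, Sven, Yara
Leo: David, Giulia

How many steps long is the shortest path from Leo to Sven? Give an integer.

One shortest route is Leo – David – Sven, which uses 2 edges, and Leo and Sven are not directly tied, so nothing shorter exists. So d(Leo,Sven) = 2.

2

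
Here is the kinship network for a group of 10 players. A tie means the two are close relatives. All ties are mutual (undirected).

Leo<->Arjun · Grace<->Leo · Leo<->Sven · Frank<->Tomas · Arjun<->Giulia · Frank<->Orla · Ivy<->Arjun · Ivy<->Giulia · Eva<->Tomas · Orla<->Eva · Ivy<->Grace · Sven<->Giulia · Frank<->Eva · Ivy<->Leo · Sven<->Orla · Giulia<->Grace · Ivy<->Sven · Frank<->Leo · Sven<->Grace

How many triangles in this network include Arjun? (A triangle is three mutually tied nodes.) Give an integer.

Arjun's neighbors: Giulia, Ivy, and Leo.
Neighbor pairs that are themselves tied: Arjun–Giulia–Ivy; Arjun–Ivy–Leo. Each forms one triangle with Arjun, for 2 in total.

2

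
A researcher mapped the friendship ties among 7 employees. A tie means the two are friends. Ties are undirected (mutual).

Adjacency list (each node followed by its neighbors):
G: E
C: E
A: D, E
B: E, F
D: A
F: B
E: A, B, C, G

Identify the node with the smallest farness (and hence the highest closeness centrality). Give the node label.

E

Farness (sum of distances to all others) for each node — A:11, B:11, C:13, D:16, E:8, F:16, G:13.
The smallest farness is 8, for E, so E has the highest closeness.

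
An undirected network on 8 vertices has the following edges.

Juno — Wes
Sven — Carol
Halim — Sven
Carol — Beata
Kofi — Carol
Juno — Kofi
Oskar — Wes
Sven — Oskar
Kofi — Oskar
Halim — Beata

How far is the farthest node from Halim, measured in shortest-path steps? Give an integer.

Distances from Halim: Beata:1, Carol:2, Juno:4, Kofi:3, Oskar:2, Sven:1, Wes:3.
The largest is 4 (to Juno), so the eccentricity of Halim is 4.

4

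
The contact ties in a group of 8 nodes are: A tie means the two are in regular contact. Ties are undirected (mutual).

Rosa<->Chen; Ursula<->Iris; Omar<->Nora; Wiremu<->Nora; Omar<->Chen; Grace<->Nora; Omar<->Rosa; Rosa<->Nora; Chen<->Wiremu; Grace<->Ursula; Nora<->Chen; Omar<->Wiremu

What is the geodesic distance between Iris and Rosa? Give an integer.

4

One shortest route is Iris – Ursula – Grace – Nora – Rosa, which uses 4 edges, and at distance 3 from Iris we only reach {Nora}, which does not include Rosa. So d(Iris,Rosa) = 4.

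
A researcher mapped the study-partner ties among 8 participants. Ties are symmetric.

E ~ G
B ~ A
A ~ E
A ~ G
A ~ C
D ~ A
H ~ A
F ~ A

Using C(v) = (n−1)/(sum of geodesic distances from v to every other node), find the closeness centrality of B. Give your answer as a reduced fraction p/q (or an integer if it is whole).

7/13

Distances from B: A:1, C:2, D:2, E:2, F:2, G:2, H:2. Sum = 13.
n = 8, so closeness = 7/13.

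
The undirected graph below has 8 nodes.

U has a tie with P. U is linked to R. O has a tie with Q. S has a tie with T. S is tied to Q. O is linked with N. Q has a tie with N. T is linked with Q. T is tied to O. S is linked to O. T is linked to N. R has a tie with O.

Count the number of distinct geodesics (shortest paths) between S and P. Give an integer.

1

The shortest distance is 4, and the only length-4 path is S–O–R–U–P. So there is exactly 1 shortest path.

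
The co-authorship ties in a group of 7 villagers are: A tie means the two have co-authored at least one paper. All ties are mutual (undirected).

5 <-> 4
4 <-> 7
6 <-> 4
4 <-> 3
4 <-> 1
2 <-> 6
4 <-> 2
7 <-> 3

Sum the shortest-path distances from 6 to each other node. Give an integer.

Distances from 6: 1:2, 2:1, 3:2, 4:1, 5:2, 7:2.
Sum = 2 + 1 + 2 + 1 + 2 + 2 = 10.

10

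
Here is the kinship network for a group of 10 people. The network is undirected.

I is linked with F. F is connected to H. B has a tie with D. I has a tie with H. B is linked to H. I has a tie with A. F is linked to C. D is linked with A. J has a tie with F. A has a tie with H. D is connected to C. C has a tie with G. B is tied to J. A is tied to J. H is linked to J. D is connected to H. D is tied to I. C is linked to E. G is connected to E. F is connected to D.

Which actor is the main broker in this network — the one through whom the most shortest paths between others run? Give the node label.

Unnormalized betweenness of each node: A:7/12, B:1/4, C:14, D:125/12, E:0, F:79/12, G:0, H:2, I:1/4, J:11/12.
C has the largest value, 14, making it the main broker — the node through which the most shortest paths run.

C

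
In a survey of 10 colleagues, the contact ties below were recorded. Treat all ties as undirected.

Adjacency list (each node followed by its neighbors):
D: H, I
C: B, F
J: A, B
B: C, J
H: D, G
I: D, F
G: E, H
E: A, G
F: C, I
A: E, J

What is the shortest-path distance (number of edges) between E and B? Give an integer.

One shortest route is E – A – J – B, which uses 3 edges, and at distance 2 from E we only reach {H, J}, which does not include B. So d(E,B) = 3.

3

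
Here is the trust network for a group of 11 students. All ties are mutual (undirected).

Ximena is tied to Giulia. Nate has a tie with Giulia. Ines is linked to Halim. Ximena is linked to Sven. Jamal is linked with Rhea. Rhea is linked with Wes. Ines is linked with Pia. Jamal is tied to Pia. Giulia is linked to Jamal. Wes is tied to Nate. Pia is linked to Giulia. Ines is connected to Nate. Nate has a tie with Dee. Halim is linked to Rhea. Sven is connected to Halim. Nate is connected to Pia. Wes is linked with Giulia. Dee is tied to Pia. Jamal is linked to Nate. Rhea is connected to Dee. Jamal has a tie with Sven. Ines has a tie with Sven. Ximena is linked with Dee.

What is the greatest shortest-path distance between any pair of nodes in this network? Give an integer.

Eccentricity of each node (its greatest distance to any other): Dee:2, Giulia:3, Halim:3, Ines:2, Jamal:2, Nate:2, Pia:2, Rhea:2, Sven:3, Wes:3, Ximena:2.
The maximum eccentricity is 3, realized for instance by the pair Wes–Sven via Wes – Giulia – Jamal – Sven. So the diameter is 3.

3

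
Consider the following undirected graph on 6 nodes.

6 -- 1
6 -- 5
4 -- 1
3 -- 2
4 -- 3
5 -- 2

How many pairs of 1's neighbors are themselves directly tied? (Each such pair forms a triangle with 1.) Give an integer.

0

1's neighbors are 4 and 6, but none of them are tied to each other, so no triangle contains 1.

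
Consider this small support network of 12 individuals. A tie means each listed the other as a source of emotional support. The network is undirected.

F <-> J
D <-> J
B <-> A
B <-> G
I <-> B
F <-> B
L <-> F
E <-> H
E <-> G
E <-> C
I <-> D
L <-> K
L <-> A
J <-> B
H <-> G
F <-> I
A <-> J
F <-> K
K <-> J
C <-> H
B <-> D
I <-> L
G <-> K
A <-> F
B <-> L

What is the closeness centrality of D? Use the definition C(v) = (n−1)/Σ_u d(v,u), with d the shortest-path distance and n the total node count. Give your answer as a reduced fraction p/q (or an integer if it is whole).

11/23

Distances from D: A:2, B:1, C:4, E:3, F:2, G:2, H:3, I:1, J:1, K:2, L:2. Sum = 23.
n = 12, so closeness = 11/23.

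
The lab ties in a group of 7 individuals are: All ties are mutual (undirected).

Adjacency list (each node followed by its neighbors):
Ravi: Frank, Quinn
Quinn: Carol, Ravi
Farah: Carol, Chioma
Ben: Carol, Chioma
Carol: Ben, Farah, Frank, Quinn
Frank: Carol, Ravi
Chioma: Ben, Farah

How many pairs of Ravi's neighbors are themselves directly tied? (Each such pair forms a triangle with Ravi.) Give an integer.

Ravi's neighbors are Frank and Quinn, but none of them are tied to each other, so no triangle contains Ravi.

0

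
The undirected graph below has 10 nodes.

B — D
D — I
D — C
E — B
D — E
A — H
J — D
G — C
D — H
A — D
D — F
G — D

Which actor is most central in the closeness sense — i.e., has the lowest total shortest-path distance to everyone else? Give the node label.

Farness (sum of distances to all others) for each node — A:16, B:16, C:16, D:9, E:16, F:17, G:16, H:16, I:17, J:17.
The smallest farness is 9, for D, so D has the highest closeness.

D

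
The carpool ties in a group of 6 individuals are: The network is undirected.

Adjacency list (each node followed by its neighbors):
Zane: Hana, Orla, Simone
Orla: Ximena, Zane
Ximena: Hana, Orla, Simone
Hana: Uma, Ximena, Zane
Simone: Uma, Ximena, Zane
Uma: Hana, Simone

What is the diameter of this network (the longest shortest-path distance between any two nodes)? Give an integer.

3

Eccentricity of each node (its greatest distance to any other): Hana:2, Orla:3, Simone:2, Uma:3, Ximena:2, Zane:2.
The maximum eccentricity is 3, realized for instance by the pair Orla–Uma via Orla – Zane – Simone – Uma. So the diameter is 3.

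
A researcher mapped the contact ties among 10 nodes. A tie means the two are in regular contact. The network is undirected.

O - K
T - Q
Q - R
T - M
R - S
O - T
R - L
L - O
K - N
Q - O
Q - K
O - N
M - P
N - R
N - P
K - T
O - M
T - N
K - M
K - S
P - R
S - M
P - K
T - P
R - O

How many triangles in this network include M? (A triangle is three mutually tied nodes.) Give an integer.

6

M's neighbors: K, O, P, S, and T.
Neighbor pairs that are themselves tied: M–K–O; M–K–P; M–K–S; M–K–T; M–O–T; M–P–T. Each forms one triangle with M, for 6 in total.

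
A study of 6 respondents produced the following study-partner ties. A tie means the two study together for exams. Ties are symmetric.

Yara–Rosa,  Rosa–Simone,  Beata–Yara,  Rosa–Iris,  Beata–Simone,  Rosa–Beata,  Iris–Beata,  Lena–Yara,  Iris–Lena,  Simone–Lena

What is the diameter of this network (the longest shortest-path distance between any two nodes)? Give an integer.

2

Eccentricity of each node (its greatest distance to any other): Beata:2, Iris:2, Lena:2, Rosa:2, Simone:2, Yara:2.
The maximum eccentricity is 2, realized for instance by the pair Beata–Lena via Beata – Yara – Lena. So the diameter is 2.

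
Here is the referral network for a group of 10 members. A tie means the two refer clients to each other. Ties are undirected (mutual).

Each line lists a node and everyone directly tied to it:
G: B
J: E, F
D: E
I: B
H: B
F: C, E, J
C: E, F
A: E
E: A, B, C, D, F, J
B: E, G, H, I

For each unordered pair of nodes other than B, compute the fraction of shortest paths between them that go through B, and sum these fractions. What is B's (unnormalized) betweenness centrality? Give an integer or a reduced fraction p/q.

21

Pairs whose geodesics pass through B — F–I: 1; F–G: 1; F–H: 1; D–I: 1; D–G: 1; D–H: 1; E–I: 1; E–G: 1; E–H: 1; I–G: 1; I–H: 1; I–C: 1; I–J: 1; I–A: 1 … (+7 more pairs).
All other pairs contribute 0.
Summing the contributions gives betweenness(B) = 21.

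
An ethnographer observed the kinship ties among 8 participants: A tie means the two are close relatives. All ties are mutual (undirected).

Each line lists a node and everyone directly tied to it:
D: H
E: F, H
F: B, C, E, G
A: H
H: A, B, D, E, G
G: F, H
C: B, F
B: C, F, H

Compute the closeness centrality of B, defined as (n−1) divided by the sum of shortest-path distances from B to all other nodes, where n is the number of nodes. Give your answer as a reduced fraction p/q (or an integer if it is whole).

7/11

Distances from B: A:2, C:1, D:2, E:2, F:1, G:2, H:1. Sum = 11.
n = 8, so closeness = 7/11.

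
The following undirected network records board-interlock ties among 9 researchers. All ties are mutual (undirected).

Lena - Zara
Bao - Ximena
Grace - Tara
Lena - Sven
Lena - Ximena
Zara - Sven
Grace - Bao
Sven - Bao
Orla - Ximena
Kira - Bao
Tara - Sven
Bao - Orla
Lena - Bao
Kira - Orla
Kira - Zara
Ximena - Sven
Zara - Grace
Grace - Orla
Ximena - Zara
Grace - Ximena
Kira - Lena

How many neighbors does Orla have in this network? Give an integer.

Orla is directly tied to Bao, Grace, Kira, and Ximena. That is 4 neighbors, so the degree of Orla is 4.

4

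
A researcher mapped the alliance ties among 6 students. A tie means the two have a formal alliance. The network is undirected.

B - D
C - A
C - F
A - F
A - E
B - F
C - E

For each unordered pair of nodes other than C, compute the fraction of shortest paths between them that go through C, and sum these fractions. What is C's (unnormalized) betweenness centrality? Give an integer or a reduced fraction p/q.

Pairs whose geodesics pass through C — E–F: 1/2; E–D: 1/2; E–B: 1/2.
All other pairs contribute 0.
Summing the contributions gives betweenness(C) = 3/2.

3/2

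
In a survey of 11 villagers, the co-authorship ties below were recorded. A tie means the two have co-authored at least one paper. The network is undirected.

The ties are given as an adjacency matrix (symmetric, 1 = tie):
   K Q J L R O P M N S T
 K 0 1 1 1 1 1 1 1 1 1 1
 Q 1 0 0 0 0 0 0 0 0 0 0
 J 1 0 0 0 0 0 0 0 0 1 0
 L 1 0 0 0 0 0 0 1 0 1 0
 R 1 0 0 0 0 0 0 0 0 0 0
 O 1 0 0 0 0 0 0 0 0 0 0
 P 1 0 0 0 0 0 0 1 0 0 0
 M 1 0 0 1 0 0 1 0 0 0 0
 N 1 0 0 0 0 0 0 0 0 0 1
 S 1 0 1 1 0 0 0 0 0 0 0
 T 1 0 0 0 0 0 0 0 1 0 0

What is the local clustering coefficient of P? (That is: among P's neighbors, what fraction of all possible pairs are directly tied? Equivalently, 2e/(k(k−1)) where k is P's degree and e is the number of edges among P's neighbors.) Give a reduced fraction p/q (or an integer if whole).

1

P's neighbors: K and M (k = 2).
Possible neighbor pairs: C(2,2) = 1. Edges among them: K–M → e = 1.
Clustering(P) = 1/1.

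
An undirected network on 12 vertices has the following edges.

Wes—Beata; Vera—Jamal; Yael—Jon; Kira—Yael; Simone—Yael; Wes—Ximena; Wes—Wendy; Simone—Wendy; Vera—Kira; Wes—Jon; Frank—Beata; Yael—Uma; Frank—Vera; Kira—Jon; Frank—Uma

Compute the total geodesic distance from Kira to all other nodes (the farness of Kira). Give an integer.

Distances from Kira: Beata:3, Frank:2, Jamal:2, Jon:1, Simone:2, Uma:2, Vera:1, Wendy:3, Wes:2, Ximena:3, Yael:1.
Sum = 3 + 2 + 2 + 1 + 2 + 2 + 1 + 3 + 2 + 3 + 1 = 22.

22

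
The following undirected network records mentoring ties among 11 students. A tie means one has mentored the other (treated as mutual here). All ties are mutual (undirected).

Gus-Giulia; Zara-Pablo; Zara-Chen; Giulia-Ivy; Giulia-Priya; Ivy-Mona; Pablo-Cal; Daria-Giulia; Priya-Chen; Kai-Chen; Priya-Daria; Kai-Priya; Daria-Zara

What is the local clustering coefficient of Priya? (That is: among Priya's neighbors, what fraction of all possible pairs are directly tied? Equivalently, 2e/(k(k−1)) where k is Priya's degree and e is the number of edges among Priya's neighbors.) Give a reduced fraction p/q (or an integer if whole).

Priya's neighbors: Chen, Daria, Giulia, and Kai (k = 4).
Possible neighbor pairs: C(4,2) = 6. Edges among them: Chen–Kai, Daria–Giulia → e = 2.
Clustering(Priya) = 2/6 = 1/3.

1/3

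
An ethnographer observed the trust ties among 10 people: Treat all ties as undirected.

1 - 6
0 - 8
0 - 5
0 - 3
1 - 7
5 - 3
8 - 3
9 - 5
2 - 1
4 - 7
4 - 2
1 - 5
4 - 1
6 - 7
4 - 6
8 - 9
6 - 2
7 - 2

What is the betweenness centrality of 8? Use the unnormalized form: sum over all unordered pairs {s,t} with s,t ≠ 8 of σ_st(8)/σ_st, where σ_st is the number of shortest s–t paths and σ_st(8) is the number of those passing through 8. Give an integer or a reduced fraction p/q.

1

Pairs whose geodesics pass through 8 — 3–9: 1/2; 9–0: 1/2.
All other pairs contribute 0.
Summing the contributions gives betweenness(8) = 1.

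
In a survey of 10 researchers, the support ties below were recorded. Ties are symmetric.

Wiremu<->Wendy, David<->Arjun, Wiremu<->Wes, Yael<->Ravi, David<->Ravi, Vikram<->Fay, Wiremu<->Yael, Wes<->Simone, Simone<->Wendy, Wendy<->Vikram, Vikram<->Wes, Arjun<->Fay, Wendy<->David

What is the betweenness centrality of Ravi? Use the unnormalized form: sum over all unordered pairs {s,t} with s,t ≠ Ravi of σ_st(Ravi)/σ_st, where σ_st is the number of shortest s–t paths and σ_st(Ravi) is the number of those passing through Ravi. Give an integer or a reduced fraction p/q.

7/3

Pairs whose geodesics pass through Ravi — Yael–David: 1; Yael–Arjun: 1; Yael–Fay: 1/3.
All other pairs contribute 0.
Summing the contributions gives betweenness(Ravi) = 7/3.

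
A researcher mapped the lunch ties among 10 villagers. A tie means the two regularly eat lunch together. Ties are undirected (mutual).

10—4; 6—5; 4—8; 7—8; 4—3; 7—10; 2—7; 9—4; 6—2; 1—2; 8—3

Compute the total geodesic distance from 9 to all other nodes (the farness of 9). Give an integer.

Distances from 9: 1:5, 2:4, 3:2, 4:1, 5:6, 6:5, 7:3, 8:2, 10:2.
Sum = 5 + 4 + 2 + 1 + 6 + 5 + 3 + 2 + 2 = 30.

30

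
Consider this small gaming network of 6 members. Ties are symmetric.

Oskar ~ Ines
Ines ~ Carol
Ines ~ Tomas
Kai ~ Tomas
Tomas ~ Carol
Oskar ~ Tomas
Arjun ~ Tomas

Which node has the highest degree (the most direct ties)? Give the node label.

Degrees — Arjun:1, Carol:2, Ines:3, Kai:1, Oskar:2, Tomas:5.
The maximum is 5, attained only by Tomas.

Tomas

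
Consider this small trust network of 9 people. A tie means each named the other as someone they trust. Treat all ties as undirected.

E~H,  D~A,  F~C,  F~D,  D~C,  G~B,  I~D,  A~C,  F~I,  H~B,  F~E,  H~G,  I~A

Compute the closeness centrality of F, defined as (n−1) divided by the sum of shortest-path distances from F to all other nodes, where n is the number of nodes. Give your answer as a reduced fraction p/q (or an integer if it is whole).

4/7

Distances from F: A:2, B:3, C:1, D:1, E:1, G:3, H:2, I:1. Sum = 14.
n = 9, so closeness = 8/14 = 4/7.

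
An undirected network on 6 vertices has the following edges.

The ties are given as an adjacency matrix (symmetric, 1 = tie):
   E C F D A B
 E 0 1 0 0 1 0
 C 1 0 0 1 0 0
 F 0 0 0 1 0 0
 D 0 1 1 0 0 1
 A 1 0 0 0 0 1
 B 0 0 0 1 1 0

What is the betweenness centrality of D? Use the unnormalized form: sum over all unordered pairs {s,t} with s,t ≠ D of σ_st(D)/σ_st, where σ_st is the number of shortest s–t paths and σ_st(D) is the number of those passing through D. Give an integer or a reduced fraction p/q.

Pairs whose geodesics pass through D — E–F: 1; C–F: 1; C–B: 1; F–A: 1; F–B: 1.
All other pairs contribute 0.
Summing the contributions gives betweenness(D) = 5.

5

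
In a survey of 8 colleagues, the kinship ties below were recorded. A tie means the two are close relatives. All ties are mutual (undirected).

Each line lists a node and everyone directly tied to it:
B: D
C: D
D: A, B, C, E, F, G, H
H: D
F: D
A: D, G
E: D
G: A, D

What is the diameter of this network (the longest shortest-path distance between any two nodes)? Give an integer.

Eccentricity of each node (its greatest distance to any other): A:2, B:2, C:2, D:1, E:2, F:2, G:2, H:2.
The maximum eccentricity is 2, realized for instance by the pair H–G via H – D – G. So the diameter is 2.

2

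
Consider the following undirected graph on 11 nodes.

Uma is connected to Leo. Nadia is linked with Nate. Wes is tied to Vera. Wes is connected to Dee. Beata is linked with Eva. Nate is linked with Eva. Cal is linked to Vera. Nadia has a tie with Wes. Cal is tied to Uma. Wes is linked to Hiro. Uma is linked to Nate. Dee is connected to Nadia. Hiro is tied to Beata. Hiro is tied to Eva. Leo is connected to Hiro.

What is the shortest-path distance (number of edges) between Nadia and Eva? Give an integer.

One shortest route is Nadia – Nate – Eva, which uses 2 edges, and Nadia and Eva are not directly tied, so nothing shorter exists. So d(Nadia,Eva) = 2.

2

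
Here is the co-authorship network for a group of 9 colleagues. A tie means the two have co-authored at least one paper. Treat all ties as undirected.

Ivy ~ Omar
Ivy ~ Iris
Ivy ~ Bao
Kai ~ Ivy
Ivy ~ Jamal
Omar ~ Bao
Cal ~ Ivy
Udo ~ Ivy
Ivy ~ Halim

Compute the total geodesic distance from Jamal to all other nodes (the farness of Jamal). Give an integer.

15

Distances from Jamal: Bao:2, Cal:2, Halim:2, Iris:2, Ivy:1, Kai:2, Omar:2, Udo:2.
Sum = 2 + 2 + 2 + 2 + 1 + 2 + 2 + 2 = 15.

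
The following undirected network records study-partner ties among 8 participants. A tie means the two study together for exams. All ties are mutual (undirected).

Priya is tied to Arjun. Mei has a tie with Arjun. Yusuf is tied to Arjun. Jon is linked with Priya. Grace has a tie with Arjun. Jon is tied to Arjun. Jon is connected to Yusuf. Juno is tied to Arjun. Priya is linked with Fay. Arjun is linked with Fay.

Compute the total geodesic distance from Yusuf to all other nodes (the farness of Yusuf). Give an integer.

12

Distances from Yusuf: Arjun:1, Fay:2, Grace:2, Jon:1, Juno:2, Mei:2, Priya:2.
Sum = 1 + 2 + 2 + 1 + 2 + 2 + 2 = 12.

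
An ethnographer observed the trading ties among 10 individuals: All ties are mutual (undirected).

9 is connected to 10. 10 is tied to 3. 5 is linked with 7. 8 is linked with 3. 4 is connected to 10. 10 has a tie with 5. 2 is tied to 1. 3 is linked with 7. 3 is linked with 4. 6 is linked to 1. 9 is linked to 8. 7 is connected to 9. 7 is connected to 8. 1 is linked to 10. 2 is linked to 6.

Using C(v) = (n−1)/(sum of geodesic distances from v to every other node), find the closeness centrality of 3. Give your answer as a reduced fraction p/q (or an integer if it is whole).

Distances from 3: 1:2, 2:3, 4:1, 5:2, 6:3, 7:1, 8:1, 9:2, 10:1. Sum = 16.
n = 10, so closeness = 9/16.

9/16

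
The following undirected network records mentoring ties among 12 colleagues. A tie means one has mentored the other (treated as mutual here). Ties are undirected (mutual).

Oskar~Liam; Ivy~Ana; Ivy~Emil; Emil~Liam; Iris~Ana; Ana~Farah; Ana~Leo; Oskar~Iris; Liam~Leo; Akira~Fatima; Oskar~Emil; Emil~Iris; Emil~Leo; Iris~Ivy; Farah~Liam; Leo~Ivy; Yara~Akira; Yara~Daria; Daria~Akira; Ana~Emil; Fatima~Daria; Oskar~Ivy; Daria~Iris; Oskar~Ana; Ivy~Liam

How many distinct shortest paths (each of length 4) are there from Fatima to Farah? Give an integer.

The shortest distance is 4, and the only length-4 path is Fatima–Daria–Iris–Ana–Farah. So there is exactly 1 shortest path.

1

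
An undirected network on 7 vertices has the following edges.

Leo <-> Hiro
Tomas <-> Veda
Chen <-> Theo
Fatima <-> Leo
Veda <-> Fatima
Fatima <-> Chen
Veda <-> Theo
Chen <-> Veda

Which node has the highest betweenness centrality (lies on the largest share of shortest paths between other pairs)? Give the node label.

Unnormalized betweenness of each node: Chen:3/2, Fatima:8, Hiro:0, Leo:5, Theo:0, Tomas:0, Veda:13/2.
Fatima has the largest value, 8, making it the main broker — the node through which the most shortest paths run.

Fatima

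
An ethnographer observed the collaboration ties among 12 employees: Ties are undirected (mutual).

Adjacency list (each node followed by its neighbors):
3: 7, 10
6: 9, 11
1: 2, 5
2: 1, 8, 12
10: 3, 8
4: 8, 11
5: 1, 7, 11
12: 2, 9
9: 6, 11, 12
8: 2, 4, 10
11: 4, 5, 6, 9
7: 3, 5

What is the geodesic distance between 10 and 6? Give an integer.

4

One shortest route is 10 – 8 – 4 – 11 – 6, which uses 4 edges, and at distance 3 from 10 we only reach {1, 5, 11, 12}, which does not include 6. So d(10,6) = 4.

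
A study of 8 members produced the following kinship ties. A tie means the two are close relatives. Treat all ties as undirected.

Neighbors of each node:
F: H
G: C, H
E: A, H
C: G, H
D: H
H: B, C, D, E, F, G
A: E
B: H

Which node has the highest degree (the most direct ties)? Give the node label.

H

Degrees — A:1, B:1, C:2, D:1, E:2, F:1, G:2, H:6.
The maximum is 6, attained only by H.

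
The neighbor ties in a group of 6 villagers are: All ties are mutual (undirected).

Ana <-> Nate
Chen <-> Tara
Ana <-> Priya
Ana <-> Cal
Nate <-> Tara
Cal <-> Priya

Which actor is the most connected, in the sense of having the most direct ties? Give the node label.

Ana

Degrees — Ana:3, Cal:2, Chen:1, Nate:2, Priya:2, Tara:2.
The maximum is 3, attained only by Ana.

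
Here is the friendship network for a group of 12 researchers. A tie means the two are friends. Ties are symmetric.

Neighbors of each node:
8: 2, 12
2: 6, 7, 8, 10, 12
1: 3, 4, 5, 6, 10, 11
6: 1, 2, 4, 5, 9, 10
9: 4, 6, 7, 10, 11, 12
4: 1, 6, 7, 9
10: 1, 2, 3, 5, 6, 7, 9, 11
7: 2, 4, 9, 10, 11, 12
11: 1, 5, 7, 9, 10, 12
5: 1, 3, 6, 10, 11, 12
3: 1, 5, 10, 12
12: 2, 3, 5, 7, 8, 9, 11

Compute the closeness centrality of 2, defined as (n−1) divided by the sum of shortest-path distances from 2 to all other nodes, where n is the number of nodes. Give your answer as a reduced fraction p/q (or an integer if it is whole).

11/17

Distances from 2: 1:2, 3:2, 4:2, 5:2, 6:1, 7:1, 8:1, 9:2, 10:1, 11:2, 12:1. Sum = 17.
n = 12, so closeness = 11/17.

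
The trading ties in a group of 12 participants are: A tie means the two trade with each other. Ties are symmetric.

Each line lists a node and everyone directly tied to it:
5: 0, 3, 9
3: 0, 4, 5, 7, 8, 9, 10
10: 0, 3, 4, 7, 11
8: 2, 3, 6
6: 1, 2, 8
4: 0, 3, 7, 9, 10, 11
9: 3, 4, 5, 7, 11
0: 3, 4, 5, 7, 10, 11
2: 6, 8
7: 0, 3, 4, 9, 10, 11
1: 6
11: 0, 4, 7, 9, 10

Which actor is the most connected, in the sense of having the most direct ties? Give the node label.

Degrees — 0:6, 1:1, 2:2, 3:7, 4:6, 5:3, 6:3, 7:6, 8:3, 9:5, 10:5, 11:5.
The maximum is 7, attained only by 3.

3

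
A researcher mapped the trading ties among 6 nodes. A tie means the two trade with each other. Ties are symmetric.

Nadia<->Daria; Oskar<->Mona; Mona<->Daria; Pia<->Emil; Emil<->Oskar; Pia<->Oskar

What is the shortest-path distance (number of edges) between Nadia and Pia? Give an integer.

4

One shortest route is Nadia – Daria – Mona – Oskar – Pia, which uses 4 edges, and at distance 3 from Nadia we only reach {Oskar}, which does not include Pia. So d(Nadia,Pia) = 4.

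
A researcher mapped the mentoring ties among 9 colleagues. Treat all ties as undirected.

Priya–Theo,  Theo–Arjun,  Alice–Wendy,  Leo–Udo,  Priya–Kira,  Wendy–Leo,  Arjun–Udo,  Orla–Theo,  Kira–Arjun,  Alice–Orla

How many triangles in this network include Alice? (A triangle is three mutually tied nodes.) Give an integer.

Alice's neighbors are Orla and Wendy, but none of them are tied to each other, so no triangle contains Alice.

0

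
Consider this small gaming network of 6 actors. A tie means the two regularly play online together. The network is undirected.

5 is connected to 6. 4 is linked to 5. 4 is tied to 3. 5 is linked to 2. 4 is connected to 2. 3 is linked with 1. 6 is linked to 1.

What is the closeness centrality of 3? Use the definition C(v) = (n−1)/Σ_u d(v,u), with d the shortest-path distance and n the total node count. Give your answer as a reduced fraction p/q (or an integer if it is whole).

5/8

Distances from 3: 1:1, 2:2, 4:1, 5:2, 6:2. Sum = 8.
n = 6, so closeness = 5/8.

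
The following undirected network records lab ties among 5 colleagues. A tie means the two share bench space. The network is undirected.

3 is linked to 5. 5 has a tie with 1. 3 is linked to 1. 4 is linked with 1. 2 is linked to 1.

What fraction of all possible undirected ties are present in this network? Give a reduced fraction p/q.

There are 5 edges and 5 nodes, so the maximum possible is C(5,2) = 10.
Density = 5/10 = 1/2.

1/2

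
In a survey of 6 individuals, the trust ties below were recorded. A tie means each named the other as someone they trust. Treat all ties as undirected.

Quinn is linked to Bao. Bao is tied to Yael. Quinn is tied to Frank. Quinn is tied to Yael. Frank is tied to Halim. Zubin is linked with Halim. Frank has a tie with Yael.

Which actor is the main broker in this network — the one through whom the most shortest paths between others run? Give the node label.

Frank

Unnormalized betweenness of each node: Bao:0, Frank:6, Halim:4, Quinn:3/2, Yael:3/2, Zubin:0.
Frank has the largest value, 6, making it the main broker — the node through which the most shortest paths run.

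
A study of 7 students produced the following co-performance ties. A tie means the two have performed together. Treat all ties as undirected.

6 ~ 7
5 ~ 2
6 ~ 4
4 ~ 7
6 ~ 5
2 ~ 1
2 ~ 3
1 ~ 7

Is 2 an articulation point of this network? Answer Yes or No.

Removing 2 leaves {1, 4, 5, 6, and 7} with no path to {3}, so the network splits into 2 components. 2 is a cut vertex.

Yes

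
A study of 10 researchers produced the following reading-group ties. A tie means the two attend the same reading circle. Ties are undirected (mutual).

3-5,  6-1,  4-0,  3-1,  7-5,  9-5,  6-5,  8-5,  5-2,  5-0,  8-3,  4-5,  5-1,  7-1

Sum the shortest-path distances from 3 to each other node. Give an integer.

Distances from 3: 0:2, 1:1, 2:2, 4:2, 5:1, 6:2, 7:2, 8:1, 9:2.
Sum = 2 + 1 + 2 + 2 + 1 + 2 + 2 + 1 + 2 = 15.

15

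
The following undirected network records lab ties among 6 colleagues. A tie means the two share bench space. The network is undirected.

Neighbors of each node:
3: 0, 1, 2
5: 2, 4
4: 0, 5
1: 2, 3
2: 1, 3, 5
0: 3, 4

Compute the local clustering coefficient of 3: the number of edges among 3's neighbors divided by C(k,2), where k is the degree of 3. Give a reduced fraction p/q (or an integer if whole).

1/3

3's neighbors: 0, 1, and 2 (k = 3).
Possible neighbor pairs: C(3,2) = 3. Edges among them: 1–2 → e = 1.
Clustering(3) = 1/3.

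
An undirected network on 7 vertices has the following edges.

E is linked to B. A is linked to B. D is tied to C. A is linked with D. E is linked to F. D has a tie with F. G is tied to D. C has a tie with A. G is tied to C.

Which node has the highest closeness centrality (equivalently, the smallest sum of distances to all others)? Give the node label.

Farness (sum of distances to all others) for each node — A:9, B:11, C:10, D:8, E:12, F:10, G:12.
The smallest farness is 8, for D, so D has the highest closeness.

D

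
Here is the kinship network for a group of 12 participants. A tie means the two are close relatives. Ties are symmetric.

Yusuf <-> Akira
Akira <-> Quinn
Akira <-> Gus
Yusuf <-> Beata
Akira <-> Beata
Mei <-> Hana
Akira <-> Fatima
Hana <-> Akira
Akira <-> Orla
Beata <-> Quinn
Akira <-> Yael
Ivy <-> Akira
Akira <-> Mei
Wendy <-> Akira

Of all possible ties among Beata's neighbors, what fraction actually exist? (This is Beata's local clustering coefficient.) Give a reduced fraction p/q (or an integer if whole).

2/3

Beata's neighbors: Akira, Quinn, and Yusuf (k = 3).
Possible neighbor pairs: C(3,2) = 3. Edges among them: Akira–Quinn, Akira–Yusuf → e = 2.
Clustering(Beata) = 2/3.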